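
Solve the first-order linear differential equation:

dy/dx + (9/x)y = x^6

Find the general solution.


P(x) = 9/x ⇒ μ = x^9.
(x^9 y)' = x^9·x^6 = x^15.
Integrate: x^9 y = x^16/(16) + C.
Solve for y: y = (1/16)x^7 + C/x^9.


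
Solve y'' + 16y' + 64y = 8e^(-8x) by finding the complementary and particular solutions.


Characteristic polynomial (r + 8)² = 0; repeated root r = -8.
y_h = (C₁ + C₂x)e^(-8x). Forcing matches the repeated root (resonance), so try y_p = Ax² e^(-8x).
Substitute and solve for A: 2A = 8, so A = 4.
General solution: y = (C₁ + C₂x + 4x²)e^(-8x).


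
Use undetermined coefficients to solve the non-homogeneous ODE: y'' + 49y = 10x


Homogeneous: r² + 49 = 0 ⇒ r = ±7i, y_h = C₁cos(7x) + C₂sin(7x).
Polynomial forcing; try y_p = Ax + B. Then y_p'' + 49 y_p = 49(Ax + B) = 10x, so B = 0 and A = 10/49.
General solution: y = C₁cos(7x) + C₂sin(7x) + (10/49)x.


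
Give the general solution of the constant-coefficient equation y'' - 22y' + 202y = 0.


Characteristic equation: r² - 22r + 202 = 0.
Discriminant is negative; roots r = 11 ± 9i (complex conjugate pair).
General solution uses e^(α x)(C₁ cos(β x) + C₂ sin(β x)): y = e^(11x)(C₁cos(9x) + C₂sin(9x)).


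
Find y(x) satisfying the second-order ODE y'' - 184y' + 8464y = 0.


Characteristic equation: r² - 184r + 8464 = 0, i.e. (r - 92)² = 0.
Repeated root r = 92; include an x factor for the second linearly independent solution.
General solution: y = (C₁ + C₂x)e^(92x).


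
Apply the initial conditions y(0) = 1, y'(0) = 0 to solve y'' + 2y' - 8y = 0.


Characteristic roots of r² + 2r - 8 = 0 are 2, -4.
General solution y = c₁ e^(2x) + c₂ e^(-4x).
Apply y(0) = 1: c₁ + c₂ = 1. Apply y'(0) = 0: 2 c₁ - 4 c₂ = 0.
Solve: c₁ = 2/3, c₂ = 1/3.
Particular solution: y = (2/3)e^(2x) + (1/3)e^(-4x).


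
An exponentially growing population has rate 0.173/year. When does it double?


Exponential growth: P(t) = P₀ e^(0.173t). Set P(t)/P₀ = 2: e^(0.173t) = 2.
Solve: t = ln(2)/0.173 ≈ 4.01 years.


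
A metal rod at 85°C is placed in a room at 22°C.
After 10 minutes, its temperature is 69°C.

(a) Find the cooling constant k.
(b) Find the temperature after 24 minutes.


Newton's law: T(t) = T_a + (T₀ - T_a)e^(-kt).
(a) Use T(10) = 69: (69 - 22)/(85 - 22) = e^(-k·10), so k = -ln(0.746)/10 ≈ 0.0293.
(b) Apply k to t = 24: T(24) = 22 + (63)e^(-0.703) ≈ 53.2°C.


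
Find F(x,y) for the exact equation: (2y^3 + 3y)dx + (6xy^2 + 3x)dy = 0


Check exactness: ∂M/∂y = 6y^2 + 3 and ∂N/∂x = 6y^2 + 3; equal, so the equation is exact.
Integrate M with respect to x (treating y as constant): ∫M dx = 2xy^3 + 3xy + h(y).
Differentiate w.r.t. y and set equal to N: all terms match, so h'(y) = 0 and h is a constant absorbed into C.
General solution: 2xy^3 + 3xy = C.


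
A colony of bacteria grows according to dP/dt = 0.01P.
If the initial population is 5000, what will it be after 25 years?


The ODE dP/dt = 0.01P has solution P(t) = P(0)e^(0.01t).
Substitute P(0) = 5000 and t = 25: P(25) = 5000 e^(0.25) ≈ 6420.


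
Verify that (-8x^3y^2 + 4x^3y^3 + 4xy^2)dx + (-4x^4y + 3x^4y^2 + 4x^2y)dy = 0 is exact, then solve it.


Check exactness: ∂M/∂y = -16x^3y + 12x^3y^2 + 8xy and ∂N/∂x = -16x^3y + 12x^3y^2 + 8xy; equal, so the equation is exact.
Integrate M with respect to x (treating y as constant): ∫M dx = -2x^4y^2 + x^4y^3 + 2x^2y^2 + h(y).
Differentiate w.r.t. y and set equal to N: all terms match, so h'(y) = 0 and h is a constant absorbed into C.
General solution: -2x^4y^2 + x^4y^3 + 2x^2y^2 = C.


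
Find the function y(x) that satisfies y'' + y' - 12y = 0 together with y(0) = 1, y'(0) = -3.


Characteristic roots of r² + r - 12 = 0 are -4, 3.
General solution y = c₁ e^(-4x) + c₂ e^(3x).
Apply y(0) = 1: c₁ + c₂ = 1. Apply y'(0) = -3: -4 c₁ + 3 c₂ = -3.
Solve: c₁ = 6/7, c₂ = 1/7.
Particular solution: y = (6/7)e^(-4x) + (1/7)e^(3x).


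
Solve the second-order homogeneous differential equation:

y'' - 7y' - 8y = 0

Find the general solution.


Characteristic equation: r² - 7r - 8 = 0.
Factor: (r + 1)(r - 8) = 0 ⇒ r = -1, 8 (distinct real).
General solution: y = C₁e^(-x) + C₂e^(8x).


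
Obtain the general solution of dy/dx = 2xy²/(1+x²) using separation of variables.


Separate: dy/y² = 2x/(1+x²) dx.
Integrate LHS: ∫ dy/y² = -1/y.
Integrate RHS via u = 1+x²: ln(1+x²) + C.
Result: -1/y = ln(1+x²) + C.


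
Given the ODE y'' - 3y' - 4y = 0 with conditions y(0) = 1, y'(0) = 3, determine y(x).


Characteristic roots of r² - 3r - 4 = 0 are 4, -1.
General solution y = c₁ e^(4x) + c₂ e^(-x).
Apply y(0) = 1: c₁ + c₂ = 1. Apply y'(0) = 3: 4 c₁ - 1 c₂ = 3.
Solve: c₁ = 4/5, c₂ = 1/5.
Particular solution: y = (4/5)e^(4x) + (1/5)e^(-x).


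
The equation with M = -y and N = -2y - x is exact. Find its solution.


Check exactness: ∂M/∂y = -1 and ∂N/∂x = -1; equal, so the equation is exact.
Integrate M with respect to x (treating y as constant): ∫M dx = -xy + h(y).
Differentiate w.r.t. y and set equal to N: the x-dependent terms already match, leaving h'(y) = -2y. Integrate: h(y) = -y^2.
So F(x,y) = -y^2 - xy.
General solution: -y^2 - xy = C.


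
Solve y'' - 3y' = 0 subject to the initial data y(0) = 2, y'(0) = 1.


Characteristic roots of r² - 3r = 0 are 0, 3.
General solution y = c₁ + c₂ e^(3x).
Apply y(0) = 2: c₁ + c₂ = 2. Apply y'(0) = 1: 0 c₁ + 3 c₂ = 1.
Solve: c₁ = 5/3, c₂ = 1/3.
Particular solution: y = 5/3 + (1/3)e^(3x).


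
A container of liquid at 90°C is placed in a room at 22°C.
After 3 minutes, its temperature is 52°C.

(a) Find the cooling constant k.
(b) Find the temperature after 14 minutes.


Newton's law: T(t) = T_a + (T₀ - T_a)e^(-kt).
(a) Use T(3) = 52: (52 - 22)/(90 - 22) = e^(-k·3), so k = -ln(0.441)/3 ≈ 0.2728.
(b) Apply k to t = 14: T(14) = 22 + (68)e^(-3.819) ≈ 23.5°C.


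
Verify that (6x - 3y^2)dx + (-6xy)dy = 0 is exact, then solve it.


Check exactness: ∂M/∂y = -6y and ∂N/∂x = -6y; equal, so the equation is exact.
Integrate M with respect to x (treating y as constant): ∫M dx = 3x^2 - 3xy^2 + h(y).
Differentiate w.r.t. y and set equal to N: all terms match, so h'(y) = 0 and h is a constant absorbed into C.
General solution: 3x^2 - 3xy^2 = C.


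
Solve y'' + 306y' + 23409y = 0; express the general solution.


Characteristic equation: r² + 306r + 23409 = 0, i.e. (r + 153)² = 0.
Repeated root r = -153; include an x factor for the second linearly independent solution.
General solution: y = (C₁ + C₂x)e^(-153x).


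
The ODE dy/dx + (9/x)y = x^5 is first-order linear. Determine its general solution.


P(x) = 9/x ⇒ μ = x^9.
(x^9 y)' = x^14 ⇒ x^9 y = x^15/(15) + C.
Solve for y: y = (1/15)x^6 + C/x^9.


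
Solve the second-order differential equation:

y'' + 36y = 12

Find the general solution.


Homogeneous part: r² + 36 = 0 ⇒ r = ±6i, so y_h = C₁cos(6x) + C₂sin(6x).
Try constant y_p = A; plug in: 36A = 12 ⇒ A = 1/3.
General solution: y = C₁cos(6x) + C₂sin(6x) + 1/3.


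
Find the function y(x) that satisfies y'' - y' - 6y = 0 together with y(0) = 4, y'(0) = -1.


Characteristic roots of r² - r - 6 = 0 are 3, -2.
General solution y = c₁ e^(3x) + c₂ e^(-2x).
Apply y(0) = 4: c₁ + c₂ = 4. Apply y'(0) = -1: 3 c₁ - 2 c₂ = -1.
Solve: c₁ = 7/5, c₂ = 13/5.
Particular solution: y = (7/5)e^(3x) + (13/5)e^(-2x).


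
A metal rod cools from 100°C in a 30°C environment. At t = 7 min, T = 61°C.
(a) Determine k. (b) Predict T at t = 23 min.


Newton's law: T(t) = T_a + (T₀ - T_a)e^(-kt).
(a) Use T(7) = 61: (61 - 30)/(100 - 30) = e^(-k·7), so k = -ln(0.443)/7 ≈ 0.1164.
(b) Apply k to t = 23: T(23) = 30 + (70)e^(-2.676) ≈ 34.8°C.


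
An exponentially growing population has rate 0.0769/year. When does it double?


Exponential growth: P(t) = P₀ e^(0.0769t). Set P(t)/P₀ = 2: e^(0.0769t) = 2.
Solve: t = ln(2)/0.0769 ≈ 9.01 years.


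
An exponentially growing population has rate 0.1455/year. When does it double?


Exponential growth: P(t) = P₀ e^(0.1455t). Set P(t)/P₀ = 2: e^(0.1455t) = 2.
Solve: t = ln(2)/0.1455 ≈ 4.76 years.


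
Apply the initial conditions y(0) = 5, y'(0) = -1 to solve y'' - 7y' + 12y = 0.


Characteristic roots of r² - 7r + 12 = 0 are 3, 4.
General solution y = c₁ e^(3x) + c₂ e^(4x).
Apply y(0) = 5: c₁ + c₂ = 5. Apply y'(0) = -1: 3 c₁ + 4 c₂ = -1.
Solve: c₁ = 21, c₂ = -16.
Particular solution: y = 21e^(3x) - 16e^(4x).


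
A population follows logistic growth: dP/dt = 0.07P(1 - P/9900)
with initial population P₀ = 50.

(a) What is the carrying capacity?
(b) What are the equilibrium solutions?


Logistic ODE dP/dt = 0.07P(1 - P/9900) has equilibria where dP/dt = 0, i.e. P = 0 or P = 9900.
The coefficient (1 - P/K) = 0 when P = K, identifying K = 9900 as the carrying capacity.
(a) K = 9900; (b) equilibria P = 0 and P = 9900.


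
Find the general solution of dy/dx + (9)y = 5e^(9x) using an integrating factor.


P(x) = 9 ⇒ μ = e^(9x).
(μ y)' = 5e^(18x) ⇒ μ y = (5/18)e^(18x) + C.
Divide by μ: y = (5/18)e^(9x) + Ce^(-9x).


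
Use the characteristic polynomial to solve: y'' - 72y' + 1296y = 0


Characteristic equation: r² - 72r + 1296 = 0, i.e. (r - 36)² = 0.
Repeated root r = 36; include an x factor for the second linearly independent solution.
General solution: y = (C₁ + C₂x)e^(36x).


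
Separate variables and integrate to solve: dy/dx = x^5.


Integrate both sides with respect to x: y = ∫ x^5 dx = (1/6)x^6 + C.


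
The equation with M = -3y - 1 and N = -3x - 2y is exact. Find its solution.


Check exactness: ∂M/∂y = -3 and ∂N/∂x = -3; equal, so the equation is exact.
Integrate M with respect to x (treating y as constant): ∫M dx = -3xy - x + h(y).
Differentiate w.r.t. y and set equal to N: the x-dependent terms already match, leaving h'(y) = -2y. Integrate: h(y) = -y^2.
So F(x,y) = -3xy - y^2 - x.
General solution: -3xy - y^2 - x = C.


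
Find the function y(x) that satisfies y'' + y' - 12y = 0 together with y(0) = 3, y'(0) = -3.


Characteristic roots of r² + r - 12 = 0 are 3, -4.
General solution y = c₁ e^(3x) + c₂ e^(-4x).
Apply y(0) = 3: c₁ + c₂ = 3. Apply y'(0) = -3: 3 c₁ - 4 c₂ = -3.
Solve: c₁ = 9/7, c₂ = 12/7.
Particular solution: y = (9/7)e^(3x) + (12/7)e^(-4x).


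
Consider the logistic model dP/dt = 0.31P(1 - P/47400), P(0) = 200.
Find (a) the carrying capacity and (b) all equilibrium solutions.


Logistic ODE dP/dt = 0.31P(1 - P/47400) has equilibria where dP/dt = 0, i.e. P = 0 or P = 47400.
The coefficient (1 - P/K) = 0 when P = K, identifying K = 47400 as the carrying capacity.
(a) K = 47400; (b) equilibria P = 0 and P = 47400.


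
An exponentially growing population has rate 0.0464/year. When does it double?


Exponential growth: P(t) = P₀ e^(0.0464t). Set P(t)/P₀ = 2: e^(0.0464t) = 2.
Solve: t = ln(2)/0.0464 ≈ 14.94 years.


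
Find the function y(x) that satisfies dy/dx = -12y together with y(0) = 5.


General solution of y' = -12y is y = Ce^(-12x).
Apply y(0) = 5: C = 5.
Particular solution: y = 5e^(-12x).


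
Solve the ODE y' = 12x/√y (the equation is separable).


Separate: √y dy = 12x dx.
Integrate: (2/3)y^(3/2) = 6x² + C.


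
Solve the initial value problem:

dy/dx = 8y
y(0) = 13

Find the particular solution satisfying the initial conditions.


General solution of y' = 8y is y = Ce^(8x).
Apply y(0) = 13: C = 13.
Particular solution: y = 13e^(8x).


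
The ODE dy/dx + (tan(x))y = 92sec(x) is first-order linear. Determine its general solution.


P(x) = tan(x) ⇒ μ = e^(∫tan(x)dx) = sec(x).
(sec(x) y)' = 92sec²(x) ⇒ sec(x) y = 92tan(x) + C.
Multiply by cos(x): y = 92sin(x) + C·cos(x).


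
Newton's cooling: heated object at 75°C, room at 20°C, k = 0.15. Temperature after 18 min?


Newton's law: dT/dt = -k(T - T_a) has solution T(t) = T_a + (T₀ - T_a)e^(-kt).
Plug in T_a = 20, T₀ = 75, k = 0.15, t = 18: T(18) = 20 + (55)e^(-2.70) ≈ 23.7°C.


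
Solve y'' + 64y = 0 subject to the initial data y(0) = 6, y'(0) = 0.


Characteristic roots of r² + 64 = 0 are ±8i, so y = C₁cos(8x) + C₂sin(8x).
Apply y(0) = 6: C₁ = 6. Differentiate and apply y'(0) = 0: 8·C₂ = 0, so C₂ = 0.
Particular solution: y = 6cos(8x).


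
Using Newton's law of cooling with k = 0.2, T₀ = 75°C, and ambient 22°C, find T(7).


Newton's law: dT/dt = -k(T - T_a) has solution T(t) = T_a + (T₀ - T_a)e^(-kt).
Plug in T_a = 22, T₀ = 75, k = 0.2, t = 7: T(7) = 22 + (53)e^(-1.40) ≈ 35.1°C.


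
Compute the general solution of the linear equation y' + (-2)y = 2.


P(x) = -2 ⇒ μ = e^(-2x).
(μ y)' = 2e^(-2x) ⇒ μ y = -e^(-2x) + C.
Divide by μ: y = -1 + Ce^(2x).


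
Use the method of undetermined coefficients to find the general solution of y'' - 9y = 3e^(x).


Characteristic roots of r² - 9 = 0 are -3, 3.
y_h = C₁e^(-3x) + C₂e^(3x).
Forcing exponent 1 is not a characteristic root; try y_p = Ae^(x).
Substitute: A·(1 + (0)·1 + (-9)) = A·-8 = 3, so A = -3/8.
General solution: y = C₁e^(-3x) + C₂e^(3x) - (3/8)e^(x).


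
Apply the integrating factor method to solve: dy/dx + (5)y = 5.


P(x) = 5, Q(x) = 5; integrating factor μ = e^(5x).
(μ y)' = 5e^(5x) ⇒ μ y = e^(5x) + C.
Divide by μ: y = 1 + Ce^(-5x).


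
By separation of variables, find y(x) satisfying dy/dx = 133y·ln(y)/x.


Separate: dy/[y ln(y)] = 133 dx/x.
Substitute u = ln(y): du/u = 133 dx/x.
Integrate: ln|ln(y)| = 133ln|x| + C₀, hence ln(y) = C·x^133.


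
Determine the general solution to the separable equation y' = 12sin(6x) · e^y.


Separate: e^(-y) dy = 12sin(6x) dx.
Integrate: -e^(-y) = -2cos(6x) + C₀.
Rearrange: e^(-y) = 2cos(6x) + C.


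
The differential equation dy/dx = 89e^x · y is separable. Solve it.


Separate variables: dy/y = 89e^x dx.
Integrate: ln|y| = 89e^x + C₀.
Exponentiate: y = Ce^(89e^x).


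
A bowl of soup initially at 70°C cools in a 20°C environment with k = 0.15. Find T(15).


Newton's law: dT/dt = -k(T - T_a) has solution T(t) = T_a + (T₀ - T_a)e^(-kt).
Plug in T_a = 20, T₀ = 70, k = 0.15, t = 15: T(15) = 20 + (50)e^(-2.25) ≈ 25.3°C.


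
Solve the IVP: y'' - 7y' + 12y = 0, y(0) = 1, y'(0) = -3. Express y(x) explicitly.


Characteristic roots of r² - 7r + 12 = 0 are 3, 4.
General solution y = c₁ e^(3x) + c₂ e^(4x).
Apply y(0) = 1: c₁ + c₂ = 1. Apply y'(0) = -3: 3 c₁ + 4 c₂ = -3.
Solve: c₁ = 7, c₂ = -6.
Particular solution: y = 7e^(3x) - 6e^(4x).


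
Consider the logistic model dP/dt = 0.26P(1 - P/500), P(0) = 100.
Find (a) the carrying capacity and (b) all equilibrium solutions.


Logistic ODE dP/dt = 0.26P(1 - P/500) has equilibria where dP/dt = 0, i.e. P = 0 or P = 500.
The coefficient (1 - P/K) = 0 when P = K, identifying K = 500 as the carrying capacity.
(a) K = 500; (b) equilibria P = 0 and P = 500.


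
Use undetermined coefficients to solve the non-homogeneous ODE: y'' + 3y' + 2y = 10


Characteristic roots of r² + 3r + 2 = 0 are -1, -2.
y_h = C₁e^(-x) + C₂e^(-2x).
Constant forcing; try y_p = A. Then 2A = 10 ⇒ A = 5.
General solution: y = C₁e^(-x) + C₂e^(-2x) + 5.


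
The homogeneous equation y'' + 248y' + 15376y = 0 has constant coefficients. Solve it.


Characteristic equation: r² + 248r + 15376 = 0, i.e. (r + 124)² = 0.
Repeated root r = -124; include an x factor for the second linearly independent solution.
General solution: y = (C₁ + C₂x)e^(-124x).


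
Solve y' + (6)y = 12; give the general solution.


P(x) = 6, Q(x) = 12; integrating factor μ = e^(6x).
(μ y)' = 12e^(6x) ⇒ μ y = 2e^(6x) + C.
Divide by μ: y = 2 + Ce^(-6x).


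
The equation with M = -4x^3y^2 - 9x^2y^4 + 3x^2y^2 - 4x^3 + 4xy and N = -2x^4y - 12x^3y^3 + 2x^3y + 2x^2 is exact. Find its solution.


Check exactness: ∂M/∂y = -8x^3y - 36x^2y^3 + 6x^2y + 4x and ∂N/∂x = -8x^3y - 36x^2y^3 + 6x^2y + 4x; equal, so the equation is exact.
Integrate M with respect to x (treating y as constant): ∫M dx = -x^4y^2 - 3x^3y^4 + x^3y^2 - x^4 + 2x^2y + h(y).
Differentiate w.r.t. y and set equal to N: all terms match, so h'(y) = 0 and h is a constant absorbed into C.
General solution: -x^4y^2 - 3x^3y^4 + x^3y^2 - x^4 + 2x^2y = C.


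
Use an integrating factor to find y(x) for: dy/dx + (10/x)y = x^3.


P(x) = 10/x ⇒ μ = x^10.
(x^10 y)' = x^13 ⇒ x^10 y = x^14/(14) + C.
Solve for y: y = (1/14)x^4 + C/x^10.


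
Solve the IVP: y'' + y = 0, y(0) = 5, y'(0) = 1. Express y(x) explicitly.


Characteristic roots of r² + 1 = 0 are ±1i, so y = C₁cos(x) + C₂sin(x).
Apply y(0) = 5: C₁ = 5. Differentiate and apply y'(0) = 1: 1·C₂ = 1, so C₂ = 1.
Particular solution: y = 5cos(x) + sin(x).


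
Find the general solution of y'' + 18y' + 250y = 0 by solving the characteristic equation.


Characteristic equation: r² + 18r + 250 = 0.
Discriminant is negative; roots r = -9 ± 13i (complex conjugate pair).
General solution uses e^(α x)(C₁ cos(β x) + C₂ sin(β x)): y = e^(-9x)(C₁cos(13x) + C₂sin(13x)).


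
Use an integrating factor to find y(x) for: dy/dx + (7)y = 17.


P(x) = 7, Q(x) = 17; integrating factor μ = e^(7x).
(μ y)' = 17e^(7x) ⇒ μ y = (17/7)e^(7x) + C.
Divide by μ: y = 17/7 + Ce^(-7x).


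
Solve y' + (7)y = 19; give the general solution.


P(x) = 7, Q(x) = 19; integrating factor μ = e^(7x).
(μ y)' = 19e^(7x) ⇒ μ y = (19/7)e^(7x) + C.
Divide by μ: y = 19/7 + Ce^(-7x).


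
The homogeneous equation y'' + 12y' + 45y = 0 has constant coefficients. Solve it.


Characteristic equation: r² + 12r + 45 = 0.
Discriminant is negative; roots r = -6 ± 3i (complex conjugate pair).
General solution uses e^(α x)(C₁ cos(β x) + C₂ sin(β x)): y = e^(-6x)(C₁cos(3x) + C₂sin(3x)).


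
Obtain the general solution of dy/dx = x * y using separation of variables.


Separate variables: dy/y = x dx.
Integrate: ln|y| = (1/2)x^2 + C₀.
Exponentiate: y = Ce^((1/2)x^2).


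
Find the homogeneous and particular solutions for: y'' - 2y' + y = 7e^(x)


Characteristic polynomial (r - 1)² = 0; repeated root r = 1.
y_h = (C₁ + C₂x)e^(x). Forcing matches the repeated root (resonance), so try y_p = Ax² e^(x).
Substitute and solve for A: 2A = 7, so A = 7/2.
General solution: y = (C₁ + C₂x + (7/2)x²)e^(x).


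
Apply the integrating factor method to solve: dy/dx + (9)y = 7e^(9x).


P(x) = 9 ⇒ μ = e^(9x).
(μ y)' = 7e^(18x) ⇒ μ y = (7/18)e^(18x) + C.
Divide by μ: y = (7/18)e^(9x) + Ce^(-9x).


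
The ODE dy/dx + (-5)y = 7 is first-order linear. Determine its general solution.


P(x) = -5 ⇒ μ = e^(-5x).
(μ y)' = 7e^(-5x) ⇒ μ y = -(7/5)e^(-5x) + C.
Divide by μ: y = -7/5 + Ce^(5x).


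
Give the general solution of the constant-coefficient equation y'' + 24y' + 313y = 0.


Characteristic equation: r² + 24r + 313 = 0.
Discriminant is negative; roots r = -12 ± 13i (complex conjugate pair).
General solution uses e^(α x)(C₁ cos(β x) + C₂ sin(β x)): y = e^(-12x)(C₁cos(13x) + C₂sin(13x)).


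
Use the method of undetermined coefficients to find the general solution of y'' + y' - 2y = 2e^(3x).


Characteristic roots of r² + r - 2 = 0 are 1, -2.
y_h = C₁e^(x) + C₂e^(-2x).
Forcing exponent 3 is not a characteristic root; try y_p = Ae^(3x).
Substitute: A·(9 + (1)·3 + (-2)) = A·10 = 2, so A = 1/5.
General solution: y = C₁e^(x) + C₂e^(-2x) + (1/5)e^(3x).


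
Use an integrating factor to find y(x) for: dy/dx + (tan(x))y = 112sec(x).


P(x) = tan(x) ⇒ μ = e^(∫tan(x)dx) = sec(x).
(sec(x) y)' = 112sec²(x) ⇒ sec(x) y = 112tan(x) + C.
Multiply by cos(x): y = 112sin(x) + C·cos(x).


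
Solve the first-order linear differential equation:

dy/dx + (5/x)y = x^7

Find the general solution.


P(x) = 5/x ⇒ μ = x^5.
(x^5 y)' = x^5·x^7 = x^12.
Integrate: x^5 y = x^13/(13) + C.
Solve for y: y = (1/13)x^8 + C/x^5.


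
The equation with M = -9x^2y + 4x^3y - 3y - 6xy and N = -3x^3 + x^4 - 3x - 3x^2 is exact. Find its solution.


Check exactness: ∂M/∂y = -9x^2 + 4x^3 - 3 - 6x and ∂N/∂x = -9x^2 + 4x^3 - 3 - 6x; equal, so the equation is exact.
Integrate M with respect to x (treating y as constant): ∫M dx = -3x^3y + x^4y - 3xy - 3x^2y + h(y).
Differentiate w.r.t. y and set equal to N: all terms match, so h'(y) = 0 and h is a constant absorbed into C.
General solution: -3x^3y + x^4y - 3xy - 3x^2y = C.


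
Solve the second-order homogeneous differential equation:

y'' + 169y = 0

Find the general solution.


Characteristic equation: r² + 169 = 0.
Discriminant is negative; roots r = 0 ± 13i (complex conjugate pair).
General solution uses e^(α x)(C₁ cos(β x) + C₂ sin(β x)): y = C₁cos(13x) + C₂sin(13x).


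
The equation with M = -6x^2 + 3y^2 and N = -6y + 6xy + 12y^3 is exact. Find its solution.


Check exactness: ∂M/∂y = 6y and ∂N/∂x = 6y; equal, so the equation is exact.
Integrate M with respect to x (treating y as constant): ∫M dx = -2x^3 + 3xy^2 + h(y).
Differentiate w.r.t. y and set equal to N: the x-dependent terms already match, leaving h'(y) = -6y + 12y^3. Integrate: h(y) = -3y^2 + 3y^4.
So F(x,y) = -2x^3 - 3y^2 + 3xy^2 + 3y^4.
General solution: -2x^3 - 3y^2 + 3xy^2 + 3y^4 = C.


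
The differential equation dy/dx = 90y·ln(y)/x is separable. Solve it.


Separate: dy/[y ln(y)] = 90 dx/x.
Substitute u = ln(y): du/u = 90 dx/x.
Integrate: ln|ln(y)| = 90ln|x| + C₀, hence ln(y) = C·x^90.


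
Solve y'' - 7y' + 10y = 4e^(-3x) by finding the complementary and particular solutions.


Characteristic roots of r² - 7r + 10 = 0 are 2, 5.
y_h = C₁e^(2x) + C₂e^(5x).
Forcing exponent -3 is not a characteristic root; try y_p = Ae^(-3x).
Substitute: A·(9 + (-7)·-3 + (10)) = A·40 = 4, so A = 1/10.
General solution: y = C₁e^(2x) + C₂e^(5x) + (1/10)e^(-3x).


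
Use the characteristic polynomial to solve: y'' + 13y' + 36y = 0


Characteristic equation: r² + 13r + 36 = 0.
Factor: (r + 4)(r + 9) = 0 ⇒ r = -4, -9 (distinct real).
General solution: y = C₁e^(-4x) + C₂e^(-9x).


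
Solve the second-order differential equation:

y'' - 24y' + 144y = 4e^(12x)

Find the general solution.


Characteristic polynomial (r - 12)² = 0; repeated root r = 12.
y_h = (C₁ + C₂x)e^(12x). Forcing matches the repeated root (resonance), so try y_p = Ax² e^(12x).
Substitute and solve for A: 2A = 4, so A = 2.
General solution: y = (C₁ + C₂x + 2x²)e^(12x).


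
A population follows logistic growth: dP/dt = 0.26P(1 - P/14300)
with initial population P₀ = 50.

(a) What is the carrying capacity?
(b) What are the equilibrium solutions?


Logistic ODE dP/dt = 0.26P(1 - P/14300) has equilibria where dP/dt = 0, i.e. P = 0 or P = 14300.
The coefficient (1 - P/K) = 0 when P = K, identifying K = 14300 as the carrying capacity.
(a) K = 14300; (b) equilibria P = 0 and P = 14300.


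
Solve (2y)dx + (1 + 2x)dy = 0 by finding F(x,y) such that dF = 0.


Check exactness: ∂M/∂y = 2 and ∂N/∂x = 2; equal, so the equation is exact.
Integrate M with respect to x (treating y as constant): ∫M dx = 2xy + h(y).
Differentiate w.r.t. y and set equal to N: the x-dependent terms already match, leaving h'(y) = 1. Integrate: h(y) = y.
So F(x,y) = y + 2xy.
General solution: y + 2xy = C.


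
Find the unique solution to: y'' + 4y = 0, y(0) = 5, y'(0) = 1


Characteristic roots of r² + 4 = 0 are ±2i, so y = C₁cos(2x) + C₂sin(2x).
Apply y(0) = 5: C₁ = 5. Differentiate and apply y'(0) = 1: 2·C₂ = 1, so C₂ = 1/2.
Particular solution: y = 5cos(2x) + (1/2)sin(2x).


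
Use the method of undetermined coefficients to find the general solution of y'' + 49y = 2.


Homogeneous part: r² + 49 = 0 ⇒ r = ±7i, so y_h = C₁cos(7x) + C₂sin(7x).
Try constant y_p = A; plug in: 49A = 2 ⇒ A = 2/49.
General solution: y = C₁cos(7x) + C₂sin(7x) + 2/49.


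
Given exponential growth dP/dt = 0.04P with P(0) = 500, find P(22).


The ODE dP/dt = 0.04P has solution P(t) = P(0)e^(0.04t).
Substitute P(0) = 500 and t = 22: P(22) = 500 e^(0.88) ≈ 1205.


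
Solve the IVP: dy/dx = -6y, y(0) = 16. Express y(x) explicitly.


General solution of y' = -6y is y = Ce^(-6x).
Apply y(0) = 16: C = 16.
Particular solution: y = 16e^(-6x).


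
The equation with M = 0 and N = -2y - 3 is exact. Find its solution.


Check exactness: ∂M/∂y = 0 and ∂N/∂x = 0; equal, so the equation is exact.
Integrate M with respect to x (treating y as constant): ∫M dx = 0 + h(y).
Differentiate w.r.t. y and set equal to N: the x-dependent terms already match, leaving h'(y) = -2y - 3. Integrate: h(y) = -y^2 - 3y.
So F(x,y) = -y^2 - 3y.
General solution: -y^2 - 3y = C.


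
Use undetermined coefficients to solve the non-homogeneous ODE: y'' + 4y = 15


Homogeneous part: r² + 4 = 0 ⇒ r = ±2i, so y_h = C₁cos(2x) + C₂sin(2x).
Try constant y_p = A; plug in: 4A = 15 ⇒ A = 15/4.
General solution: y = C₁cos(2x) + C₂sin(2x) + 15/4.


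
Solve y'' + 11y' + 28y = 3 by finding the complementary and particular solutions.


Characteristic roots of r² + 11r + 28 = 0 are -4, -7.
y_h = C₁e^(-4x) + C₂e^(-7x).
Constant forcing; try y_p = A. Then 28A = 3 ⇒ A = 3/28.
General solution: y = C₁e^(-4x) + C₂e^(-7x) + 3/28.


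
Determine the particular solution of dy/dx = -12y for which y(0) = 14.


General solution of y' = -12y is y = Ce^(-12x).
Apply y(0) = 14: C = 14.
Particular solution: y = 14e^(-12x).


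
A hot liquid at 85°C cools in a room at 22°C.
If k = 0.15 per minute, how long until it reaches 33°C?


From T(t) = T_a + (T₀ - T_a)e^(-kt), set T(t) = 33:
(33 - 22) / (85 - 22) = e^(-0.15t), so t = -ln(0.175)/0.15 ≈ 11.6 minutes.


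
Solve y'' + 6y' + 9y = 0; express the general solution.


Characteristic equation: r² + 6r + 9 = 0, i.e. (r + 3)² = 0.
Repeated root r = -3; include an x factor for the second linearly independent solution.
General solution: y = (C₁ + C₂x)e^(-3x).


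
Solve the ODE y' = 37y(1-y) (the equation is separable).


Separate: dy/[y(1-y)] = 37 dx.
Partial fractions: 1/[y(1-y)] = 1/y + 1/(1-y).
Integrate: ln|y/(1-y)| = 37x + C₀.
Solve for y: y = 1/(1 + Ce^(-37x)).


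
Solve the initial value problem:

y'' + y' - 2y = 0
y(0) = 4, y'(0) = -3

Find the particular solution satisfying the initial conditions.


Characteristic roots of r² + r - 2 = 0 are -2, 1.
General solution y = c₁ e^(-2x) + c₂ e^(x).
Apply y(0) = 4: c₁ + c₂ = 4. Apply y'(0) = -3: -2 c₁ + 1 c₂ = -3.
Solve: c₁ = 7/3, c₂ = 5/3.
Particular solution: y = (7/3)e^(-2x) + (5/3)e^(x).


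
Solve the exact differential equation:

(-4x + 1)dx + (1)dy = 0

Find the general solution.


Check exactness: ∂M/∂y = 0 and ∂N/∂x = 0; equal, so the equation is exact.
Integrate M with respect to x (treating y as constant): ∫M dx = -2x^2 + x + h(y).
Differentiate w.r.t. y and set equal to N: the x-dependent terms already match, leaving h'(y) = 1. Integrate: h(y) = y.
So F(x,y) = -2x^2 + y + x.
General solution: -2x^2 + y + x = C.


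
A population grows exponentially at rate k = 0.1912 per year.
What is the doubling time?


Exponential growth: P(t) = P₀ e^(0.1912t). Set P(t)/P₀ = 2: e^(0.1912t) = 2.
Solve: t = ln(2)/0.1912 ≈ 3.63 years.


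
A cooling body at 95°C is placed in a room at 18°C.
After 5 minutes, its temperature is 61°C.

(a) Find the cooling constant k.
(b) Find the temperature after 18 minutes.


Newton's law: T(t) = T_a + (T₀ - T_a)e^(-kt).
(a) Use T(5) = 61: (61 - 18)/(95 - 18) = e^(-k·5), so k = -ln(0.558)/5 ≈ 0.1165.
(b) Apply k to t = 18: T(18) = 18 + (77)e^(-2.097) ≈ 27.5°C.


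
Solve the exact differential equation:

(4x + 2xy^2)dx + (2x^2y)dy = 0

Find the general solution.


Check exactness: ∂M/∂y = 4xy and ∂N/∂x = 4xy; equal, so the equation is exact.
Integrate M with respect to x (treating y as constant): ∫M dx = 2x^2 + x^2y^2 + h(y).
Differentiate w.r.t. y and set equal to N: all terms match, so h'(y) = 0 and h is a constant absorbed into C.
General solution: 2x^2 + x^2y^2 = C.


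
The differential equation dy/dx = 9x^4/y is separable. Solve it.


Separate variables: y dy = 9x^4 dx.
Integrate both sides: y²/2 = (9/5)x^5 + C₀.
Multiply by 2: y² = (18/5)x^5 + C.


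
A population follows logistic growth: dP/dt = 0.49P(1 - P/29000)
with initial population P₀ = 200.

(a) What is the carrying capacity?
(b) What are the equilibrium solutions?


Logistic ODE dP/dt = 0.49P(1 - P/29000) has equilibria where dP/dt = 0, i.e. P = 0 or P = 29000.
The coefficient (1 - P/K) = 0 when P = K, identifying K = 29000 as the carrying capacity.
(a) K = 29000; (b) equilibria P = 0 and P = 29000.


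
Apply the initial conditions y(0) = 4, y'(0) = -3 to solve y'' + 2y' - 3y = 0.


Characteristic roots of r² + 2r - 3 = 0 are 1, -3.
General solution y = c₁ e^(x) + c₂ e^(-3x).
Apply y(0) = 4: c₁ + c₂ = 4. Apply y'(0) = -3: 1 c₁ - 3 c₂ = -3.
Solve: c₁ = 9/4, c₂ = 7/4.
Particular solution: y = (9/4)e^(x) + (7/4)e^(-3x).


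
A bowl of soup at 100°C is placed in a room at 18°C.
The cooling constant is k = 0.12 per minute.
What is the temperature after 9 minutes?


Newton's law: dT/dt = -k(T - T_a) has solution T(t) = T_a + (T₀ - T_a)e^(-kt).
Plug in T_a = 18, T₀ = 100, k = 0.12, t = 9: T(9) = 18 + (82)e^(-1.08) ≈ 45.8°C.


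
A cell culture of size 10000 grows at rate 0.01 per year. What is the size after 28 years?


The ODE dP/dt = 0.01P has solution P(t) = P(0)e^(0.01t).
Substitute P(0) = 10000 and t = 28: P(28) = 10000 e^(0.28) ≈ 13231.


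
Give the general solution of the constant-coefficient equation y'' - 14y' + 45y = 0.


Characteristic equation: r² - 14r + 45 = 0.
Factor: (r - 5)(r - 9) = 0 ⇒ r = 5, 9 (distinct real).
General solution: y = C₁e^(5x) + C₂e^(9x).


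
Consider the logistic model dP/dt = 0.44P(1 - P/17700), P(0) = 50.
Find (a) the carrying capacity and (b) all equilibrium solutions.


Logistic ODE dP/dt = 0.44P(1 - P/17700) has equilibria where dP/dt = 0, i.e. P = 0 or P = 17700.
The coefficient (1 - P/K) = 0 when P = K, identifying K = 17700 as the carrying capacity.
(a) K = 17700; (b) equilibria P = 0 and P = 17700.


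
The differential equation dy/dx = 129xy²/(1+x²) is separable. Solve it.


Separate: dy/y² = 129x/(1+x²) dx.
Integrate LHS: ∫ dy/y² = -1/y.
Integrate RHS via u = 1+x²: (129/2)ln(1+x²) + C.
Result: -1/y = (129/2)ln(1+x²) + C.


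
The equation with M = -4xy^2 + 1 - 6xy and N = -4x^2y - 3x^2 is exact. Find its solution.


Check exactness: ∂M/∂y = -8xy - 6x and ∂N/∂x = -8xy - 6x; equal, so the equation is exact.
Integrate M with respect to x (treating y as constant): ∫M dx = -2x^2y^2 + x - 3x^2y + h(y).
Differentiate w.r.t. y and set equal to N: all terms match, so h'(y) = 0 and h is a constant absorbed into C.
General solution: -2x^2y^2 + x - 3x^2y = C.


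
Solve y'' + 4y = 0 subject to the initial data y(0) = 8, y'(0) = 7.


Characteristic roots of r² + 4 = 0 are ±2i, so y = C₁cos(2x) + C₂sin(2x).
Apply y(0) = 8: C₁ = 8. Differentiate and apply y'(0) = 7: 2·C₂ = 7, so C₂ = 7/2.
Particular solution: y = 8cos(2x) + (7/2)sin(2x).


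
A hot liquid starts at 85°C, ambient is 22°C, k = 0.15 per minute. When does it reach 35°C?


From T(t) = T_a + (T₀ - T_a)e^(-kt), set T(t) = 35:
(35 - 22) / (85 - 22) = e^(-0.15t), so t = -ln(0.206)/0.15 ≈ 10.5 minutes.


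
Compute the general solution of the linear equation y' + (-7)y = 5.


P(x) = -7 ⇒ μ = e^(-7x).
(μ y)' = 5e^(-7x) ⇒ μ y = -(5/7)e^(-7x) + C.
Divide by μ: y = -5/7 + Ce^(7x).


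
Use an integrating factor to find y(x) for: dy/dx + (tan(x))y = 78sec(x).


P(x) = tan(x) ⇒ μ = e^(∫tan(x)dx) = sec(x).
(sec(x) y)' = 78sec²(x) ⇒ sec(x) y = 78tan(x) + C.
Multiply by cos(x): y = 78sin(x) + C·cos(x).


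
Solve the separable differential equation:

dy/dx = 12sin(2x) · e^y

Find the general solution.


Separate: e^(-y) dy = 12sin(2x) dx.
Integrate: -e^(-y) = -6cos(2x) + C₀.
Rearrange: e^(-y) = 6cos(2x) + C.


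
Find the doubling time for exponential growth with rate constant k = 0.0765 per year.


Exponential growth: P(t) = P₀ e^(0.0765t). Set P(t)/P₀ = 2: e^(0.0765t) = 2.
Solve: t = ln(2)/0.0765 ≈ 9.06 years.


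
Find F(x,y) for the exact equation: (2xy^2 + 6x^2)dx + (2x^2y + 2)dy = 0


Check exactness: ∂M/∂y = 4xy and ∂N/∂x = 4xy; equal, so the equation is exact.
Integrate M with respect to x (treating y as constant): ∫M dx = x^2y^2 + 2x^3 + h(y).
Differentiate w.r.t. y and set equal to N: the x-dependent terms already match, leaving h'(y) = 2. Integrate: h(y) = 2y.
So F(x,y) = x^2y^2 + 2x^3 + 2y.
General solution: x^2y^2 + 2x^3 + 2y = C.


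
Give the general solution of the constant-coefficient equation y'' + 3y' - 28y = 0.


Characteristic equation: r² + 3r - 28 = 0.
Factor: (r - 4)(r + 7) = 0 ⇒ r = 4, -7 (distinct real).
General solution: y = C₁e^(4x) + C₂e^(-7x).


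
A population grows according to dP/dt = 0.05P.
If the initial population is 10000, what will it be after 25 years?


The ODE dP/dt = 0.05P has solution P(t) = P(0)e^(0.05t).
Substitute P(0) = 10000 and t = 25: P(25) = 10000 e^(1.25) ≈ 34903.


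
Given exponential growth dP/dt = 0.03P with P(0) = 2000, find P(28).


The ODE dP/dt = 0.03P has solution P(t) = P(0)e^(0.03t).
Substitute P(0) = 2000 and t = 28: P(28) = 2000 e^(0.84) ≈ 4633.


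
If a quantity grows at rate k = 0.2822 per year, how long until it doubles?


Exponential growth: P(t) = P₀ e^(0.2822t). Set P(t)/P₀ = 2: e^(0.2822t) = 2.
Solve: t = ln(2)/0.2822 ≈ 2.46 years.


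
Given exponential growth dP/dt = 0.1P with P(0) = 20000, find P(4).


The ODE dP/dt = 0.1P has solution P(t) = P(0)e^(0.1t).
Substitute P(0) = 20000 and t = 4: P(4) = 20000 e^(0.40) ≈ 29836.


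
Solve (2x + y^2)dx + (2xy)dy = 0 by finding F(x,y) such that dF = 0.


Check exactness: ∂M/∂y = 2y and ∂N/∂x = 2y; equal, so the equation is exact.
Integrate M with respect to x (treating y as constant): ∫M dx = x^2 + xy^2 + h(y).
Differentiate w.r.t. y and set equal to N: all terms match, so h'(y) = 0 and h is a constant absorbed into C.
General solution: x^2 + xy^2 = C.


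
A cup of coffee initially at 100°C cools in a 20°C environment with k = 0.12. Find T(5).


Newton's law: dT/dt = -k(T - T_a) has solution T(t) = T_a + (T₀ - T_a)e^(-kt).
Plug in T_a = 20, T₀ = 100, k = 0.12, t = 5: T(5) = 20 + (80)e^(-0.60) ≈ 63.9°C.


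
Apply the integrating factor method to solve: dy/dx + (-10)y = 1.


P(x) = -10 ⇒ μ = e^(-10x).
(μ y)' = e^(-10x) ⇒ μ y = -(1/10)e^(-10x) + C.
Divide by μ: y = -1/10 + Ce^(10x).


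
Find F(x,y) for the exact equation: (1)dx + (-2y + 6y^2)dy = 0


Check exactness: ∂M/∂y = 0 and ∂N/∂x = 0; equal, so the equation is exact.
Integrate M with respect to x (treating y as constant): ∫M dx = x + h(y).
Differentiate w.r.t. y and set equal to N: the x-dependent terms already match, leaving h'(y) = -2y + 6y^2. Integrate: h(y) = -y^2 + 2y^3.
So F(x,y) = x - y^2 + 2y^3.
General solution: x - y^2 + 2y^3 = C.


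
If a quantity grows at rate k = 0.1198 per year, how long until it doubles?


Exponential growth: P(t) = P₀ e^(0.1198t). Set P(t)/P₀ = 2: e^(0.1198t) = 2.
Solve: t = ln(2)/0.1198 ≈ 5.79 years.


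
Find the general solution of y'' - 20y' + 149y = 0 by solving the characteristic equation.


Characteristic equation: r² - 20r + 149 = 0.
Discriminant is negative; roots r = 10 ± 7i (complex conjugate pair).
General solution uses e^(α x)(C₁ cos(β x) + C₂ sin(β x)): y = e^(10x)(C₁cos(7x) + C₂sin(7x)).


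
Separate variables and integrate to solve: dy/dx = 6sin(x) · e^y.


Separate: e^(-y) dy = 6sin(x) dx.
Integrate: -e^(-y) = -6cos(x) + C₀.
Rearrange: e^(-y) = 6cos(x) + C.


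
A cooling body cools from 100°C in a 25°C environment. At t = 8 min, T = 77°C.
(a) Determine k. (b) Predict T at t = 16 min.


Newton's law: T(t) = T_a + (T₀ - T_a)e^(-kt).
(a) Use T(8) = 77: (77 - 25)/(100 - 25) = e^(-k·8), so k = -ln(0.693)/8 ≈ 0.0458.
(b) Apply k to t = 16: T(16) = 25 + (75)e^(-0.732) ≈ 61.1°C.


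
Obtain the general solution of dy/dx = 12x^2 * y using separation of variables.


Separate variables: dy/y = 12x^2 dx.
Integrate: ln|y| = 4x^3 + C₀.
Exponentiate: y = Ce^(4x^3).


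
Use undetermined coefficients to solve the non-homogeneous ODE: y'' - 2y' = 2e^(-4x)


Characteristic roots of r² - 2r = 0 are 2, 0.
y_h = C₁e^(2x) + C₂.
Forcing exponent -4 is not a characteristic root; try y_p = Ae^(-4x).
Substitute: A·(16 + (-2)·-4 + (0)) = A·24 = 2, so A = 1/12.
General solution: y = C₁e^(2x) + C₂ + (1/12)e^(-4x).


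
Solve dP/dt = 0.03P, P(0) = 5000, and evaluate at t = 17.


The ODE dP/dt = 0.03P has solution P(t) = P(0)e^(0.03t).
Substitute P(0) = 5000 and t = 17: P(17) = 5000 e^(0.51) ≈ 8326.


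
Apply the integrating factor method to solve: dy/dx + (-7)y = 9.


P(x) = -7 ⇒ μ = e^(-7x).
(μ y)' = 9e^(-7x) ⇒ μ y = -(9/7)e^(-7x) + C.
Divide by μ: y = -9/7 + Ce^(7x).


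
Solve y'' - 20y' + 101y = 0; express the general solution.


Characteristic equation: r² - 20r + 101 = 0.
Discriminant is negative; roots r = 10 ± 1i (complex conjugate pair).
General solution uses e^(α x)(C₁ cos(β x) + C₂ sin(β x)): y = e^(10x)(C₁cos(x) + C₂sin(x)).


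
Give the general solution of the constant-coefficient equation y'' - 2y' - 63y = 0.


Characteristic equation: r² - 2r - 63 = 0.
Factor: (r + 7)(r - 9) = 0 ⇒ r = -7, 9 (distinct real).
General solution: y = C₁e^(-7x) + C₂e^(9x).


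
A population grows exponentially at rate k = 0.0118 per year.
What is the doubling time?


Exponential growth: P(t) = P₀ e^(0.0118t). Set P(t)/P₀ = 2: e^(0.0118t) = 2.
Solve: t = ln(2)/0.0118 ≈ 58.74 years.


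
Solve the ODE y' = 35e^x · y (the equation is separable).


Separate variables: dy/y = 35e^x dx.
Integrate: ln|y| = 35e^x + C₀.
Exponentiate: y = Ce^(35e^x).


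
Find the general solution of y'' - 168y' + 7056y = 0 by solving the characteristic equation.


Characteristic equation: r² - 168r + 7056 = 0, i.e. (r - 84)² = 0.
Repeated root r = 84; include an x factor for the second linearly independent solution.
General solution: y = (C₁ + C₂x)e^(84x).


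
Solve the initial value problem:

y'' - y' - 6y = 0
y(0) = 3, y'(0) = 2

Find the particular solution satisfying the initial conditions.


Characteristic roots of r² - r - 6 = 0 are -2, 3.
General solution y = c₁ e^(-2x) + c₂ e^(3x).
Apply y(0) = 3: c₁ + c₂ = 3. Apply y'(0) = 2: -2 c₁ + 3 c₂ = 2.
Solve: c₁ = 7/5, c₂ = 8/5.
Particular solution: y = (7/5)e^(-2x) + (8/5)e^(3x).


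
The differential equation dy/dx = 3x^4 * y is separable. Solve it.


Separate variables: dy/y = 3x^4 dx.
Integrate: ln|y| = (3/5)x^5 + C₀.
Exponentiate: y = Ce^((3/5)x^5).


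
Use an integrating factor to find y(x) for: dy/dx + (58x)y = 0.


P(x) = 58x ⇒ μ = e^(29x²).
Q(x) = 0 so μ y is constant: y = Ce^(-29x²).


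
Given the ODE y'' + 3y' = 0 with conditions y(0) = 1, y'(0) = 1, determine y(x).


Characteristic roots of r² + 3r = 0 are -3, 0.
General solution y = c₁ e^(-3x) + c₂.
Apply y(0) = 1: c₁ + c₂ = 1. Apply y'(0) = 1: -3 c₁ + 0 c₂ = 1.
Solve: c₁ = -1/3, c₂ = 4/3.
Particular solution: y = -(1/3)e^(-3x) + 4/3.


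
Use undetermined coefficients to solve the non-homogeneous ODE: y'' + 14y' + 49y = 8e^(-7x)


Characteristic polynomial (r + 7)² = 0; repeated root r = -7.
y_h = (C₁ + C₂x)e^(-7x). Forcing matches the repeated root (resonance), so try y_p = Ax² e^(-7x).
Substitute and solve for A: 2A = 8, so A = 4.
General solution: y = (C₁ + C₂x + 4x²)e^(-7x).
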